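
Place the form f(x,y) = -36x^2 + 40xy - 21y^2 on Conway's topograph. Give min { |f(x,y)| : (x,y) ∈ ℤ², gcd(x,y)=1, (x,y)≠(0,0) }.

translate: b→32 (≡-40 mod 72), so (36,-40,21)→(36,32,17)
flip: (36,32,17)→(17,-32,36)
translate: b→2 (≡-32 mod 34), so (17,-32,36)→(17,2,21)
reduced (well bottom): (17,2,21) with a≤c, −a<b≤a
well minimum |f| = |-17| = 17 (negative-definite)

17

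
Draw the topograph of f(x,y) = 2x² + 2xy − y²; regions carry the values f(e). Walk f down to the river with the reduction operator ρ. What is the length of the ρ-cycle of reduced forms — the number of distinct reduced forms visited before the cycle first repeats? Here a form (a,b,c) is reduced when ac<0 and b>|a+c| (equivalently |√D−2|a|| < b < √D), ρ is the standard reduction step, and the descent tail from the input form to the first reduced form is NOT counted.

D = 12, ⌊√D⌋ = 3
river: ρ → (-1,2,2)
river: ρ → (2,2,-1)
ρ-cycle length = 2 (tail of 0 descent steps not counted)

2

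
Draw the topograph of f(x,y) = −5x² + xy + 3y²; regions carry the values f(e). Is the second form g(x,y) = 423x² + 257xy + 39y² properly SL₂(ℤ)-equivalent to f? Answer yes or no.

D₁ = 61, D₂ = 61
river cycle of f (length 6): (3, 5, -3), (-3, 7, 1), (1, 7, -3), (-3, 5, 3), (3, 7, -1), (-1, 7, 3)
river cycle of g (length 6): (3, 5, -3), (-3, 7, 1), (1, 7, -3), (-3, 5, 3), (3, 7, -1), (-1, 7, 3)
cycles coincide ⇒ equivalent

yes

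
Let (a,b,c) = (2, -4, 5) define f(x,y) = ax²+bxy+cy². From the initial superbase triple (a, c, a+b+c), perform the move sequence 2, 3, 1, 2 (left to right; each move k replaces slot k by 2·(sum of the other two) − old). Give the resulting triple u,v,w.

start (2,5,3) = (f(1,0),f(0,1),f(1,1))
replace slot 2: 2·(2+3) − 5 = 5 → (2,5,3)
replace slot 3: 2·(2+5) − 3 = 11 → (2,5,11)
replace slot 1: 2·(5+11) − 2 = 30 → (30,5,11)
replace slot 2: 2·(30+11) − 5 = 77 → (30,77,11)

30,77,11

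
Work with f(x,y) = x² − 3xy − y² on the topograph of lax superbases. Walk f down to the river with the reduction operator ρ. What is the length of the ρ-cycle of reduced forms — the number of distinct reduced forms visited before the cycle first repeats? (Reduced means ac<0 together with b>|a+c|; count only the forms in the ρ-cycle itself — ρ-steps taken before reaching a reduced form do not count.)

D = 13, ⌊√D⌋ = 3
descent: ρ → (-1,3,1)  [lands on river]
river: ρ → (1,3,-1)
ρ-cycle length = 2 (tail of 1 descent step not counted)

2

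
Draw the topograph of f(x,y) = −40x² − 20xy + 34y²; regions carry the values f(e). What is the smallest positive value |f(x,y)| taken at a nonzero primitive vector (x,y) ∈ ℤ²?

descent: ρ → (34,20,-40)  [lands on river]
river: ρ → (-40,60,14)
river: ρ → (14,52,-56)
river: ρ → (-56,60,10)
river: ρ → (10,60,-56)
river: ρ → (-56,52,14)
river: ρ → (14,60,-40)
river: ρ → (-40,20,34)
river: ρ → (34,48,-26)
river: ρ → (-26,56,26)
river: ρ → (26,48,-34)
river: ρ → (-34,20,40)
river: ρ → (40,60,-14)
river: ρ → (-14,52,56)
river: ρ → (56,60,-10)
river: ρ → (-10,60,56)
river: ρ → (56,52,-14)
river: ρ → (-14,60,40)
river: ρ → (40,20,-34)
river: ρ → (-34,48,26)
river: ρ → (26,56,-26)
river: ρ → (-26,48,34)
closes: descent 1, river 22
min |a| on river = 10

10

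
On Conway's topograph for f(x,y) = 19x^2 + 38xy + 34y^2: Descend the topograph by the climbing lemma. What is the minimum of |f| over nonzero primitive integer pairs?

translate: b→0 (≡38 mod 38), so (19,38,34)→(19,0,15)
flip: (19,0,15)→(15,0,19)
reduced (well bottom): (15,0,19) with a≤c, −a<b≤a
well minimum = a = 15

15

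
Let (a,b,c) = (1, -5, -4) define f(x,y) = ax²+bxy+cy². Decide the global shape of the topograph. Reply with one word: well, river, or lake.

D = b²−4ac = (-5)² − 4·1·(-4) = 41
D > 0 non-square ⇒ indefinite ⇒ periodic river

river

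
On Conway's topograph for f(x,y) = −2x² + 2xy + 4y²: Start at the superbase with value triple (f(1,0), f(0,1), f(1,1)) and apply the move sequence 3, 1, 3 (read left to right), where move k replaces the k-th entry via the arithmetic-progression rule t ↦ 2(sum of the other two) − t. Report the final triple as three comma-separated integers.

start (-2,4,4) = (f(1,0),f(0,1),f(1,1))
replace slot 3: 2·((-2)+4) − 4 = 0 → (-2,4,0)
replace slot 1: 2·(4+0) − (-2) = 10 → (10,4,0)
replace slot 3: 2·(10+4) − 0 = 28 → (10,4,28)

10,4,28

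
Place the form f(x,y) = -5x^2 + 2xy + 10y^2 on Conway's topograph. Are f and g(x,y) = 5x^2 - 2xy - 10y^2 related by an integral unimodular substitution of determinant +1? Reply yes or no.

D₁ = 204, D₂ = 204
river cycle of f (length 6): (-5, 12, 3), (3, 12, -5), (-5, 8, 7), (7, 6, -6), (-6, 6, 7), (7, 8, -5)
river cycle of g (length 6): (5, 8, -7), (-7, 6, 6), (6, 6, -7), (-7, 8, 5), (5, 12, -3), (-3, 12, 5)
cycles differ ⇒ inequivalent

no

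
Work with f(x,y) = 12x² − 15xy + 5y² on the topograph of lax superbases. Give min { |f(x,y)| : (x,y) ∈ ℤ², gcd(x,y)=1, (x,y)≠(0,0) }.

translate: b→9 (≡-15 mod 24), so (12,-15,5)→(12,9,2)
flip: (12,9,2)→(2,-9,12)
translate: b→-1 (≡-9 mod 4), so (2,-9,12)→(2,-1,2)
flip: (2,-1,2)→(2,1,2)
reduced (well bottom): (2,1,2) with a≤c, −a<b≤a
well minimum = a = 2

2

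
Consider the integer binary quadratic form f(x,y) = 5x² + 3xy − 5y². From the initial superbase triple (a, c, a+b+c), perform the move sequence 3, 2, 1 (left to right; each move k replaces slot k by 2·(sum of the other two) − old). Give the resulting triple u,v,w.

start (5,-5,3) = (f(1,0),f(0,1),f(1,1))
replace slot 3: 2·(5+(-5)) − 3 = -3 → (5,-5,-3)
replace slot 2: 2·(5+(-3)) − (-5) = 9 → (5,9,-3)
replace slot 1: 2·(9+(-3)) − 5 = 7 → (7,9,-3)

7,9,-3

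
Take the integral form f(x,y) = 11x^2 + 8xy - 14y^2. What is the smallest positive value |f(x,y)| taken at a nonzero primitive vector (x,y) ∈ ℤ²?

river: ρ → (-14,20,5)
river: ρ → (5,20,-14)
river: ρ → (-14,8,11)
river: ρ → (11,14,-11)
river: ρ → (-11,8,14)
river: ρ → (14,20,-5)
river: ρ → (-5,20,14)
river: ρ → (14,8,-11)
river: ρ → (-11,14,11)
river: ρ → (11,8,-14)
closes: descent 0, river 10
min |a| on river = 5

5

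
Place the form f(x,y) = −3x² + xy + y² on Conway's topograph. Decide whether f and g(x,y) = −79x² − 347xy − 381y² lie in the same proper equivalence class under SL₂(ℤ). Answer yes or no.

D₁ = 13, D₂ = 13
river cycle of f (length 2): (1, 3, -1), (-1, 3, 1)
river cycle of g (length 2): (1, 3, -1), (-1, 3, 1)
cycles coincide ⇒ equivalent

yes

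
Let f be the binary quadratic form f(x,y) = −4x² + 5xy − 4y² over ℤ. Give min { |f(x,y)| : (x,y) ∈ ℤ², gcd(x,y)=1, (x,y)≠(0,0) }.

translate: b→3 (≡-5 mod 8), so (4,-5,4)→(4,3,3)
flip: (4,3,3)→(3,-3,4)
translate: b→3 (≡-3 mod 6), so (3,-3,4)→(3,3,4)
reduced (well bottom): (3,3,4) with a≤c, −a<b≤a
well minimum |f| = |-3| = 3 (negative-definite)

3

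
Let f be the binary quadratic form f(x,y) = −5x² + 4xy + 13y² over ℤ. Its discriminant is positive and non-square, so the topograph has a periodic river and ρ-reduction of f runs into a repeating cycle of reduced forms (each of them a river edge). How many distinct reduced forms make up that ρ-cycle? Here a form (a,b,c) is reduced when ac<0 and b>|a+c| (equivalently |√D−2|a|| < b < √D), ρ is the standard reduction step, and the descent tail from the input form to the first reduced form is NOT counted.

D = 276, ⌊√D⌋ = 16
descent: ρ → (13,-4,-5)
descent: ρ → (-5,14,4)  [lands on river]
river: ρ → (4,10,-11)
river: ρ → (-11,12,3)
river: ρ → (3,12,-11)
river: ρ → (-11,10,4)
river: ρ → (4,14,-5)
river: ρ → (-5,16,1)
river: ρ → (1,16,-5)
ρ-cycle length = 8 (tail of 2 descent steps not counted)

8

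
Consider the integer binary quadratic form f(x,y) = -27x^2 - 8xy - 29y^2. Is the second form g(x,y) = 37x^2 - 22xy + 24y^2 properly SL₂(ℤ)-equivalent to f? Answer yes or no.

D₁ = -3068, D₂ = -3068
f is negative-definite; reduce −f:
−f: reduced (well bottom): (27,8,29) with a≤c, −a<b≤a
flip sign back: reduced form of f is (-27,-8,-29)
g: flip: (37,-22,24)→(24,22,37)
g: reduced (well bottom): (24,22,37) with a≤c, −a<b≤a
reduced forms (-27, -8, -29) vs (24, 22, 37) ⇒ inequivalent

no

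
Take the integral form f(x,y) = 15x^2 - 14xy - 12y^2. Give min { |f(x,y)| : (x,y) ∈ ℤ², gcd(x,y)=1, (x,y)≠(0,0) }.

descent: ρ → (-12,14,15)  [lands on river]
river: ρ → (15,16,-11)
river: ρ → (-11,28,3)
river: ρ → (3,26,-20)
river: ρ → (-20,14,9)
river: ρ → (9,22,-12)
river: ρ → (-12,26,5)
river: ρ → (5,24,-17)
river: ρ → (-17,10,12)
river: ρ → (12,14,-15)
river: ρ → (-15,16,11)
river: ρ → (11,28,-3)
river: ρ → (-3,26,20)
river: ρ → (20,14,-9)
river: ρ → (-9,22,12)
river: ρ → (12,26,-5)
river: ρ → (-5,24,17)
river: ρ → (17,10,-12)
closes: descent 1, river 18
min |a| on river = 3

3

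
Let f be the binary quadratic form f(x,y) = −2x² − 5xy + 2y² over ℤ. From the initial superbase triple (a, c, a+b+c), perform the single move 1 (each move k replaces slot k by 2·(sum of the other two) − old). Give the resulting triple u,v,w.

start (-2,2,-5) = (f(1,0),f(0,1),f(1,1))
replace slot 1: 2·(2+(-5)) − (-2) = -4 → (-4,2,-5)

-4,2,-5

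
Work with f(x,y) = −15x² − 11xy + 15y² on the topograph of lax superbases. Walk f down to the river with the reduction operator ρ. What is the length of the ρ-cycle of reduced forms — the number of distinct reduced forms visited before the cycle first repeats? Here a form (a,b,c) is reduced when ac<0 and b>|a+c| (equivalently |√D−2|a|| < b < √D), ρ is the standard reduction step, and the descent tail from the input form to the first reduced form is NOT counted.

D = 1021, ⌊√D⌋ = 31
descent: ρ → (15,11,-15)  [lands on river]
river: ρ → (-15,19,11)
river: ρ → (11,25,-9)
river: ρ → (-9,29,5)
river: ρ → (5,31,-3)
river: ρ → (-3,29,15)
river: ρ → (15,31,-1)
river: ρ → (-1,31,15)
river: ρ → (15,29,-3)
river: ρ → (-3,31,5)
river: ρ → (5,29,-9)
river: ρ → (-9,25,11)
river: ρ → (11,19,-15)
river: ρ → (-15,11,15)
river: ρ → (15,19,-11)
river: ρ → (-11,25,9)
river: ρ → (9,29,-5)
river: ρ → (-5,31,3)
river: ρ → (3,29,-15)
river: ρ → (-15,31,1)
river: ρ → (1,31,-15)
river: ρ → (-15,29,3)
river: ρ → (3,31,-5)
river: ρ → (-5,29,9)
river: ρ → (9,25,-11)
river: ρ → (-11,19,15)
ρ-cycle length = 26 (tail of 1 descent step not counted)

26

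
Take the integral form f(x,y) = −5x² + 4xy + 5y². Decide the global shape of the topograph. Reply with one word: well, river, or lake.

D = b²−4ac = 4² − 4·(-5)·5 = 116
D > 0 non-square ⇒ indefinite ⇒ periodic river

river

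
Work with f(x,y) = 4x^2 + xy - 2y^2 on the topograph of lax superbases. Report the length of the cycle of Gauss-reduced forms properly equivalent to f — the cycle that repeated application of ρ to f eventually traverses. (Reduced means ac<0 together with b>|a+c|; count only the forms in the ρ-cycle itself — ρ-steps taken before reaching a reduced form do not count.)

D = 33, ⌊√D⌋ = 5
descent: ρ → (-2,3,3)  [lands on river]
river: ρ → (3,3,-2)
river: ρ → (-2,5,1)
river: ρ → (1,5,-2)
ρ-cycle length = 4 (tail of 1 descent step not counted)

4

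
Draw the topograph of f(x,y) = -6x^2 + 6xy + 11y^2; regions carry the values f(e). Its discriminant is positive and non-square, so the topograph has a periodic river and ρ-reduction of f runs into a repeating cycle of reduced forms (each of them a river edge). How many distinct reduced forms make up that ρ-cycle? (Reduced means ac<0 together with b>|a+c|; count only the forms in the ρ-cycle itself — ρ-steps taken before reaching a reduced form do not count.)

D = 300, ⌊√D⌋ = 17
river: ρ → (11,16,-1)
river: ρ → (-1,16,11)
river: ρ → (11,6,-6)
river: ρ → (-6,6,11)
ρ-cycle length = 4 (tail of 0 descent steps not counted)

4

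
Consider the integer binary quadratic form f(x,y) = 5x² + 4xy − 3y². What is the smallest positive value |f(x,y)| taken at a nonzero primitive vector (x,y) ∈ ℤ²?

river: ρ → (-3,8,1)
river: ρ → (1,8,-3)
river: ρ → (-3,4,5)
river: ρ → (5,6,-2)
river: ρ → (-2,6,5)
river: ρ → (5,4,-3)
closes: descent 0, river 6
min |a| on river = 1

1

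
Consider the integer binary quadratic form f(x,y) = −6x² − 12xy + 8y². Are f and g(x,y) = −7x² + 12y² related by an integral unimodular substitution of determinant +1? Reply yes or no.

D₁ = 336, D₂ = 336
river cycle of f (length 6): (8, 12, -6), (-6, 12, 8), (8, 4, -10), (-10, 16, 2), (2, 16, -10), (-10, 4, 8)
river cycle of g (length 4): (-7, 14, 5), (5, 16, -4), (-4, 16, 5), (5, 14, -7)
cycles differ ⇒ inequivalent

no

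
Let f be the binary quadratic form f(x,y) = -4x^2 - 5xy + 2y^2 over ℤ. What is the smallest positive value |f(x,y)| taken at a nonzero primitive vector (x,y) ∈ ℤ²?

descent: ρ → (2,5,-4)  [lands on river]
river: ρ → (-4,3,3)
river: ρ → (3,3,-4)
river: ρ → (-4,5,2)
river: ρ → (2,7,-1)
river: ρ → (-1,7,2)
closes: descent 1, river 6
min |a| on river = 1

1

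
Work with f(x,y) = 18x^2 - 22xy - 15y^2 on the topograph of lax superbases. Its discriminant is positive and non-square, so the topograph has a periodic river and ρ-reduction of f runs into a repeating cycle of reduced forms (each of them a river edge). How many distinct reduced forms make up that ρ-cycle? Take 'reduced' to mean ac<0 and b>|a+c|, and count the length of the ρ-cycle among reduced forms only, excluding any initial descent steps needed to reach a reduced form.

D = 1564, ⌊√D⌋ = 39
descent: ρ → (-15,22,18)  [lands on river]
river: ρ → (18,14,-19)
river: ρ → (-19,24,13)
river: ρ → (13,28,-15)
river: ρ → (-15,32,9)
river: ρ → (9,22,-30)
river: ρ → (-30,38,1)
river: ρ → (1,38,-30)
river: ρ → (-30,22,9)
river: ρ → (9,32,-15)
river: ρ → (-15,28,13)
river: ρ → (13,24,-19)
river: ρ → (-19,14,18)
river: ρ → (18,22,-15)
river: ρ → (-15,38,2)
river: ρ → (2,38,-15)
ρ-cycle length = 16 (tail of 1 descent step not counted)

16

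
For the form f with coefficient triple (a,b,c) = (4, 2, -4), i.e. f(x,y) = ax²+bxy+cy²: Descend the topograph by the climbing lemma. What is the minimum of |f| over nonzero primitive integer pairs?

river: ρ → (-4,6,2)
river: ρ → (2,6,-4)
river: ρ → (-4,2,4)
river: ρ → (4,6,-2)
river: ρ → (-2,6,4)
river: ρ → (4,2,-4)
closes: descent 0, river 6
min |a| on river = 2

2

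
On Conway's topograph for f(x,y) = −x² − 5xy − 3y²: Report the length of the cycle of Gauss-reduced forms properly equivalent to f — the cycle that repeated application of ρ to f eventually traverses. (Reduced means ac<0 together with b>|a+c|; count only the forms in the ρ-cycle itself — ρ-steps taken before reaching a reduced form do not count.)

D = 13, ⌊√D⌋ = 3
descent: ρ → (-3,-1,1)
descent: ρ → (1,3,-1)  [lands on river]
river: ρ → (-1,3,1)
ρ-cycle length = 2 (tail of 2 descent steps not counted)

2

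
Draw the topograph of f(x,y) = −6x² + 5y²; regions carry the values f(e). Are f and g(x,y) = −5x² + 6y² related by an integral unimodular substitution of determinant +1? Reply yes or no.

D₁ = 120, D₂ = 120
river cycle of f (length 2): (5, 10, -1), (-1, 10, 5)
river cycle of g (length 2): (-5, 10, 1), (1, 10, -5)
cycles differ ⇒ inequivalent

no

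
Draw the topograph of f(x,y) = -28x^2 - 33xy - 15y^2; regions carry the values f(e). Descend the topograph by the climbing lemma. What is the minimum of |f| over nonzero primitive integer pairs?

translate: b→-23 (≡33 mod 56), so (28,33,15)→(28,-23,10)
flip: (28,-23,10)→(10,23,28)
translate: b→3 (≡23 mod 20), so (10,23,28)→(10,3,15)
reduced (well bottom): (10,3,15) with a≤c, −a<b≤a
well minimum |f| = |-10| = 10 (negative-definite)

10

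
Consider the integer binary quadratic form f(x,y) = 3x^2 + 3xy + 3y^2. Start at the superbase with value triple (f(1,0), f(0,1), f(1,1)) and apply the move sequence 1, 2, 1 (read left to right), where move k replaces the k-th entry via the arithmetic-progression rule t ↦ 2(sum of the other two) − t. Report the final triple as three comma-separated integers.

start (3,3,9) = (f(1,0),f(0,1),f(1,1))
replace slot 1: 2·(3+9) − 3 = 21 → (21,3,9)
replace slot 2: 2·(21+9) − 3 = 57 → (21,57,9)
replace slot 1: 2·(57+9) − 21 = 111 → (111,57,9)

111,57,9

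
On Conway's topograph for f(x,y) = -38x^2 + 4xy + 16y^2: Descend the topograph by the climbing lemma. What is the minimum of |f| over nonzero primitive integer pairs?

descent: ρ → (16,28,-26)  [lands on river]
river: ρ → (-26,24,18)
river: ρ → (18,48,-2)
river: ρ → (-2,48,18)
river: ρ → (18,24,-26)
river: ρ → (-26,28,16)
river: ρ → (16,36,-18)
river: ρ → (-18,36,16)
closes: descent 1, river 8
min |a| on river = 2

2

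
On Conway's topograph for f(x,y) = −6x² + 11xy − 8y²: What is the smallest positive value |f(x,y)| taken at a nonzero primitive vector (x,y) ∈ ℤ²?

translate: b→1 (≡-11 mod 12), so (6,-11,8)→(6,1,3)
flip: (6,1,3)→(3,-1,6)
reduced (well bottom): (3,-1,6) with a≤c, −a<b≤a
well minimum |f| = |-3| = 3 (negative-definite)

3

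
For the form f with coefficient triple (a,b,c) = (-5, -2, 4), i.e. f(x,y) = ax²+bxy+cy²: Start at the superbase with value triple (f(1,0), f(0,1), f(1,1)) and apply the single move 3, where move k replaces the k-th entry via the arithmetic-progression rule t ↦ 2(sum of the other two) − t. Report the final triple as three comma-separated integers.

start (-5,4,-3) = (f(1,0),f(0,1),f(1,1))
replace slot 3: 2·((-5)+4) − (-3) = 1 → (-5,4,1)

-5,4,1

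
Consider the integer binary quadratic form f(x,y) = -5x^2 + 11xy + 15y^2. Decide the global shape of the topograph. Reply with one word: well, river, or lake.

D = b²−4ac = 11² − 4·(-5)·15 = 421
D > 0 non-square ⇒ indefinite ⇒ periodic river

river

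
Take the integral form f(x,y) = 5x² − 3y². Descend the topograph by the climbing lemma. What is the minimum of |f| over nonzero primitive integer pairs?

descent: ρ → (-3,6,2)  [lands on river]
river: ρ → (2,6,-3)
closes: descent 1, river 2
min |a| on river = 2

2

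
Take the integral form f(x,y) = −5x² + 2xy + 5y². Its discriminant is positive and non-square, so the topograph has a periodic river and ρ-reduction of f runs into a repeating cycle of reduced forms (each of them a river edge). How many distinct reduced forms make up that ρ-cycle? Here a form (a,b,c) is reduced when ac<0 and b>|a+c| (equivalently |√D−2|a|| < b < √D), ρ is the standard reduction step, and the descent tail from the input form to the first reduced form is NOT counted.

D = 104, ⌊√D⌋ = 10
river: ρ → (5,8,-2)
river: ρ → (-2,8,5)
river: ρ → (5,2,-5)
river: ρ → (-5,8,2)
river: ρ → (2,8,-5)
river: ρ → (-5,2,5)
ρ-cycle length = 6 (tail of 0 descent steps not counted)

6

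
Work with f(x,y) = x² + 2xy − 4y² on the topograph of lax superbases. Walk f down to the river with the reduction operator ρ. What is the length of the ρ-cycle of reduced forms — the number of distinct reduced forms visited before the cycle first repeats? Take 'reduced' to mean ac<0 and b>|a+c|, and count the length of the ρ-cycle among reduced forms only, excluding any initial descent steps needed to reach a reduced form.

D = 20, ⌊√D⌋ = 4
descent: ρ → (-4,-2,1)
descent: ρ → (1,4,-1)  [lands on river]
river: ρ → (-1,4,1)
ρ-cycle length = 2 (tail of 2 descent steps not counted)

2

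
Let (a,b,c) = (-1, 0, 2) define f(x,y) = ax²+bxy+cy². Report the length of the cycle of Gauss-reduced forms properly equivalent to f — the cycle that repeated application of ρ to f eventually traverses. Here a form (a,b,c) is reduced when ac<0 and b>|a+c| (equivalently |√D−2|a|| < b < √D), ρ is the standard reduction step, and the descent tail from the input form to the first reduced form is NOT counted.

D = 8, ⌊√D⌋ = 2
descent: ρ → (2,0,-1)
descent: ρ → (-1,2,1)  [lands on river]
river: ρ → (1,2,-1)
ρ-cycle length = 2 (tail of 2 descent steps not counted)

2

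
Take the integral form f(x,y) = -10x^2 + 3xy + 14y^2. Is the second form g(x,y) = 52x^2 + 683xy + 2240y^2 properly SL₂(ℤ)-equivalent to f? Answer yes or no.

D₁ = 569, D₂ = 569
river cycle of f (length 42): (-10, 23, 1), (1, 23, -10), (-10, 17, 7), (7, 11, -16), (-16, 21, 2), (2, 23, -5), (-5, 17, 14), (14, 11, -8), (-8, 21, 4), (4, 19, -13), … (32 more)
river cycle of g (length 42): (7, 17, -10), (-10, 23, 1), (1, 23, -10), (-10, 17, 7), (7, 11, -16), (-16, 21, 2), (2, 23, -5), (-5, 17, 14), (14, 11, -8), (-8, 21, 4), … (32 more)
cycles coincide ⇒ equivalent

yes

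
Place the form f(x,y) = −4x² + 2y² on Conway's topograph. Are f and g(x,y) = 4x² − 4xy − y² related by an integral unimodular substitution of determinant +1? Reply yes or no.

D₁ = 32, D₂ = 32
river cycle of f (length 2): (2, 4, -2), (-2, 4, 2)
river cycle of g (length 2): (-1, 4, 4), (4, 4, -1)
cycles differ ⇒ inequivalent

no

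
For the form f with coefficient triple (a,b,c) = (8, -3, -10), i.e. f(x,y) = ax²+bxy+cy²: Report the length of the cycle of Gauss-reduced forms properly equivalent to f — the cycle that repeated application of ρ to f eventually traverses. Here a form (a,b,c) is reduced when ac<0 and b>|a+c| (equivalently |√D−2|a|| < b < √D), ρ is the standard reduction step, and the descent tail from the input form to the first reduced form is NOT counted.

D = 329, ⌊√D⌋ = 18
descent: ρ → (-10,3,8)  [lands on river]
river: ρ → (8,13,-5)
river: ρ → (-5,17,2)
river: ρ → (2,15,-13)
river: ρ → (-13,11,4)
river: ρ → (4,13,-10)
river: ρ → (-10,7,7)
river: ρ → (7,7,-10)
river: ρ → (-10,13,4)
river: ρ → (4,11,-13)
river: ρ → (-13,15,2)
river: ρ → (2,17,-5)
river: ρ → (-5,13,8)
river: ρ → (8,3,-10)
river: ρ → (-10,17,1)
river: ρ → (1,17,-10)
ρ-cycle length = 16 (tail of 1 descent step not counted)

16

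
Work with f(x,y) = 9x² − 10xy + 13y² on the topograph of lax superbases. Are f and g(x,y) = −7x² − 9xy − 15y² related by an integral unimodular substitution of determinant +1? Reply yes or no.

D₁ = -368, D₂ = -339
discriminants differ ⇒ not SL₂(ℤ)-equivalent

no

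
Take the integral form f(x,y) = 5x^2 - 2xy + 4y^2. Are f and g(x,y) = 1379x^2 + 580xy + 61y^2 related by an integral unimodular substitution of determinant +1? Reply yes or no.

D₁ = -76, D₂ = -76
f: flip: (5,-2,4)→(4,2,5)
f: reduced (well bottom): (4,2,5) with a≤c, −a<b≤a
g: flip: (1379,580,61)→(61,-580,1379)
g: translate: b→30 (≡-580 mod 122), so (61,-580,1379)→(61,30,4)
g: flip: (61,30,4)→(4,-30,61)
g: translate: b→2 (≡-30 mod 8), so (4,-30,61)→(4,2,5)
g: reduced (well bottom): (4,2,5) with a≤c, −a<b≤a
reduced forms (4, 2, 5) vs (4, 2, 5) ⇒ equivalent

yes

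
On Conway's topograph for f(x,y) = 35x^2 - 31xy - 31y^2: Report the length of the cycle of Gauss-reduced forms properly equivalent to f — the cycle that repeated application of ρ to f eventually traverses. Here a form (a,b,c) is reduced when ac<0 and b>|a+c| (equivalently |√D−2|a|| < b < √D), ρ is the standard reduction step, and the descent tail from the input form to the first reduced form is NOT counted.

D = 5301, ⌊√D⌋ = 72
descent: ρ → (-31,31,35)  [lands on river]
river: ρ → (35,39,-27)
river: ρ → (-27,69,5)
river: ρ → (5,71,-13)
river: ρ → (-13,59,35)
river: ρ → (35,11,-37)
river: ρ → (-37,63,9)
river: ρ → (9,63,-37)
river: ρ → (-37,11,35)
river: ρ → (35,59,-13)
river: ρ → (-13,71,5)
river: ρ → (5,69,-27)
river: ρ → (-27,39,35)
river: ρ → (35,31,-31)
ρ-cycle length = 14 (tail of 1 descent step not counted)

14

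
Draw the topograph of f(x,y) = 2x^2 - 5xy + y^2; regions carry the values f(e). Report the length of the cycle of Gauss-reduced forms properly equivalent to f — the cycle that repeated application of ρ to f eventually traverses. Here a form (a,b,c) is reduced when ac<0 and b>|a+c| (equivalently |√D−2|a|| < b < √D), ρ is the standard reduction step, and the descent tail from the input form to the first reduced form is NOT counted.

D = 17, ⌊√D⌋ = 4
descent: ρ → (1,3,-2)  [lands on river]
river: ρ → (-2,1,2)
river: ρ → (2,3,-1)
river: ρ → (-1,3,2)
river: ρ → (2,1,-2)
river: ρ → (-2,3,1)
ρ-cycle length = 6 (tail of 1 descent step not counted)

6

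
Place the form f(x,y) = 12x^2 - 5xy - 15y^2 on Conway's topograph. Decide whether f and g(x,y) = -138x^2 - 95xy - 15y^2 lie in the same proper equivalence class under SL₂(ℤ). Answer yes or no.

D₁ = 745, D₂ = 745
river cycle of f (length 18): (-15, 5, 12), (12, 19, -8), (-8, 13, 18), (18, 23, -3), (-3, 25, 10), (10, 15, -13), (-13, 11, 12), (12, 13, -12), (-12, 11, 13), (13, 15, -10), … (8 more)
river cycle of g (length 18): (-15, 5, 12), (12, 19, -8), (-8, 13, 18), (18, 23, -3), (-3, 25, 10), (10, 15, -13), (-13, 11, 12), (12, 13, -12), (-12, 11, 13), (13, 15, -10), … (8 more)
cycles coincide ⇒ equivalent

yes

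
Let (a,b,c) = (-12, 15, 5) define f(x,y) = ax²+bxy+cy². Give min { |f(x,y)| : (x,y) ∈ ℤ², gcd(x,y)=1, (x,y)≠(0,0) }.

river: ρ → (5,15,-12)
river: ρ → (-12,9,8)
river: ρ → (8,7,-13)
river: ρ → (-13,19,2)
river: ρ → (2,21,-3)
river: ρ → (-3,21,2)
river: ρ → (2,19,-13)
river: ρ → (-13,7,8)
river: ρ → (8,9,-12)
river: ρ → (-12,15,5)
closes: descent 0, river 10
min |a| on river = 2

2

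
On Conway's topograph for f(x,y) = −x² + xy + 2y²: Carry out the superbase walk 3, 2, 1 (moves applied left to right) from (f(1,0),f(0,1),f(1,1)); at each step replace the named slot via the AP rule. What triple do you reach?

start (-1,2,2) = (f(1,0),f(0,1),f(1,1))
replace slot 3: 2·((-1)+2) − 2 = 0 → (-1,2,0)
replace slot 2: 2·((-1)+0) − 2 = -4 → (-1,-4,0)
replace slot 1: 2·((-4)+0) − (-1) = -7 → (-7,-4,0)

-7,-4,0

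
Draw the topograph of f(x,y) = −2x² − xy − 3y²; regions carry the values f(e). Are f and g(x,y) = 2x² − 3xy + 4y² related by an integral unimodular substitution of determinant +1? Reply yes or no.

D₁ = -23, D₂ = -23
f is negative-definite; reduce −f:
−f: reduced (well bottom): (2,1,3) with a≤c, −a<b≤a
flip sign back: reduced form of f is (-2,-1,-3)
g: translate: b→1 (≡-3 mod 4), so (2,-3,4)→(2,1,3)
g: reduced (well bottom): (2,1,3) with a≤c, −a<b≤a
reduced forms (-2, -1, -3) vs (2, 1, 3) ⇒ inequivalent

no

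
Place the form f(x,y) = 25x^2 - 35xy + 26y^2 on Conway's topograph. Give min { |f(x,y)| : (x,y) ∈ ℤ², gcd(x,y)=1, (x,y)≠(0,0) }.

translate: b→15 (≡-35 mod 50), so (25,-35,26)→(25,15,16)
flip: (25,15,16)→(16,-15,25)
reduced (well bottom): (16,-15,25) with a≤c, −a<b≤a
well minimum = a = 16

16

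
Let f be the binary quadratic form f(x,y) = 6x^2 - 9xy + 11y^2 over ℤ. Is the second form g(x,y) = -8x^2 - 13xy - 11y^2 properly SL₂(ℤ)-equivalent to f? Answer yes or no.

D₁ = -183, D₂ = -183
f: translate: b→3 (≡-9 mod 12), so (6,-9,11)→(6,3,8)
f: reduced (well bottom): (6,3,8) with a≤c, −a<b≤a
g is negative-definite; reduce −g:
−g: translate: b→-3 (≡13 mod 16), so (8,13,11)→(8,-3,6)
−g: flip: (8,-3,6)→(6,3,8)
−g: reduced (well bottom): (6,3,8) with a≤c, −a<b≤a
flip sign back: reduced form of g is (-6,-3,-8)
reduced forms (6, 3, 8) vs (-6, -3, -8) ⇒ inequivalent

no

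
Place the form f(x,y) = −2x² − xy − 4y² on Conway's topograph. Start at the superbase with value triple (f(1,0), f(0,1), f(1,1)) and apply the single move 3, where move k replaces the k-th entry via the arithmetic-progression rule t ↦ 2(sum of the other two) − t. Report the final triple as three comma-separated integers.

start (-2,-4,-7) = (f(1,0),f(0,1),f(1,1))
replace slot 3: 2·((-2)+(-4)) − (-7) = -5 → (-2,-4,-5)

-2,-4,-5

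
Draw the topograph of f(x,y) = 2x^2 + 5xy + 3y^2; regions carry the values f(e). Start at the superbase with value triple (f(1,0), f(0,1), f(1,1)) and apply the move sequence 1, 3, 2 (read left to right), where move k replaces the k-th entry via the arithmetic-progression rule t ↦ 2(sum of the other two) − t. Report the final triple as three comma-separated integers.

start (2,3,10) = (f(1,0),f(0,1),f(1,1))
replace slot 1: 2·(3+10) − 2 = 24 → (24,3,10)
replace slot 3: 2·(24+3) − 10 = 44 → (24,3,44)
replace slot 2: 2·(24+44) − 3 = 133 → (24,133,44)

24,133,44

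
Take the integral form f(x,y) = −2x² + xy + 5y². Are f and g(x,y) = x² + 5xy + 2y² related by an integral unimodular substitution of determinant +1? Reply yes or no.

D₁ = 41, D₂ = 17
discriminants differ ⇒ not SL₂(ℤ)-equivalent

no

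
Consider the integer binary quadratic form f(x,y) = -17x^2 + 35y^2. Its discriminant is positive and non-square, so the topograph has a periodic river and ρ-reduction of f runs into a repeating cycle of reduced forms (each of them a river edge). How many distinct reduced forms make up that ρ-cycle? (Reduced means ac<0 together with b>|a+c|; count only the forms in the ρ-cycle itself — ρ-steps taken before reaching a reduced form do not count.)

D = 2380, ⌊√D⌋ = 48
descent: ρ → (35,0,-17)
descent: ρ → (-17,34,18)  [lands on river]
river: ρ → (18,38,-13)
river: ρ → (-13,40,15)
river: ρ → (15,20,-33)
river: ρ → (-33,46,2)
river: ρ → (2,46,-33)
river: ρ → (-33,20,15)
river: ρ → (15,40,-13)
river: ρ → (-13,38,18)
river: ρ → (18,34,-17)
ρ-cycle length = 10 (tail of 2 descent steps not counted)

10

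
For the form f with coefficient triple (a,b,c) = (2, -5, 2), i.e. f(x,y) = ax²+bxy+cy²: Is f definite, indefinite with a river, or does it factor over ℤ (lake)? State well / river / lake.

D = b²−4ac = (-5)² − 4·2·2 = 9
D = 3² is a perfect square ⇒ form factors over ℤ ⇒ lakes

lake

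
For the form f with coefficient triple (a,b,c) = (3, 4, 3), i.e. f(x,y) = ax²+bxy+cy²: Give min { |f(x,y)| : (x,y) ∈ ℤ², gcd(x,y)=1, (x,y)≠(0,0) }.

translate: b→-2 (≡4 mod 6), so (3,4,3)→(3,-2,2)
flip: (3,-2,2)→(2,2,3)
reduced (well bottom): (2,2,3) with a≤c, −a<b≤a
well minimum = a = 2

2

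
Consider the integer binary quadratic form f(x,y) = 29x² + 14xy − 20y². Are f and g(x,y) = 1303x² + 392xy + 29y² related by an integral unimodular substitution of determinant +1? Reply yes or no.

D₁ = 2516, D₂ = 2516
river cycle of f (length 22): (-20, 26, 23), (23, 20, -23), (-23, 26, 20), (20, 14, -29), (-29, 44, 5), (5, 46, -20), (-20, 34, 17), (17, 34, -20), (-20, 46, 5), (5, 44, -29), … (12 more)
river cycle of g (length 22): (29, 14, -20), (-20, 26, 23), (23, 20, -23), (-23, 26, 20), (20, 14, -29), (-29, 44, 5), (5, 46, -20), (-20, 34, 17), (17, 34, -20), (-20, 46, 5), … (12 more)
cycles coincide ⇒ equivalent

yes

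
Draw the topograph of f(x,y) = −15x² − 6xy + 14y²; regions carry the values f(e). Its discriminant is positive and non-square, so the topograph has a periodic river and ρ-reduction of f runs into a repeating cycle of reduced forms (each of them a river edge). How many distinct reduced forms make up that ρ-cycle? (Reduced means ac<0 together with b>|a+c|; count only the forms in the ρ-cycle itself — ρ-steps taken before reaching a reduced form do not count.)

D = 876, ⌊√D⌋ = 29
descent: ρ → (14,6,-15)  [lands on river]
river: ρ → (-15,24,5)
river: ρ → (5,26,-10)
river: ρ → (-10,14,17)
river: ρ → (17,20,-7)
river: ρ → (-7,22,14)
ρ-cycle length = 6 (tail of 1 descent step not counted)

6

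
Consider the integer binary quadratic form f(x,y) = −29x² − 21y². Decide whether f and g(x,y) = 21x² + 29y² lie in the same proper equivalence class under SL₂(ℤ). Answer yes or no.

D₁ = -2436, D₂ = -2436
f is negative-definite; reduce −f:
−f: flip: (29,0,21)→(21,0,29)
−f: reduced (well bottom): (21,0,29) with a≤c, −a<b≤a
flip sign back: reduced form of f is (-21,0,-29)
g: reduced (well bottom): (21,0,29) with a≤c, −a<b≤a
reduced forms (-21, 0, -29) vs (21, 0, 29) ⇒ inequivalent

no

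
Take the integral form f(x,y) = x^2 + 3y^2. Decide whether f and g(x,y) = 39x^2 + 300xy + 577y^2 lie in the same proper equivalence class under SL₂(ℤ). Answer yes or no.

D₁ = -12, D₂ = -12
f: reduced (well bottom): (1,0,3) with a≤c, −a<b≤a
g: translate: b→-12 (≡300 mod 78), so (39,300,577)→(39,-12,1)
g: flip: (39,-12,1)→(1,12,39)
g: translate: b→0 (≡12 mod 2), so (1,12,39)→(1,0,3)
g: reduced (well bottom): (1,0,3) with a≤c, −a<b≤a
reduced forms (1, 0, 3) vs (1, 0, 3) ⇒ equivalent

yes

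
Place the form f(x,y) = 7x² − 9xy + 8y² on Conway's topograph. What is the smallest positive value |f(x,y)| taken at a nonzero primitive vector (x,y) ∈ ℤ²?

translate: b→5 (≡-9 mod 14), so (7,-9,8)→(7,5,6)
flip: (7,5,6)→(6,-5,7)
reduced (well bottom): (6,-5,7) with a≤c, −a<b≤a
well minimum = a = 6

6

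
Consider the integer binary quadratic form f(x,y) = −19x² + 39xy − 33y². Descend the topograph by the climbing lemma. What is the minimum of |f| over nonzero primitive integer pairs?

translate: b→-1 (≡-39 mod 38), so (19,-39,33)→(19,-1,13)
flip: (19,-1,13)→(13,1,19)
reduced (well bottom): (13,1,19) with a≤c, −a<b≤a
well minimum |f| = |-13| = 13 (negative-definite)

13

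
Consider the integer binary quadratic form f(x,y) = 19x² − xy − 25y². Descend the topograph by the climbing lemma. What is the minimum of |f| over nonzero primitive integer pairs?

descent: ρ → (-25,1,19)
descent: ρ → (19,37,-7)  [lands on river]
river: ρ → (-7,33,29)
river: ρ → (29,25,-11)
river: ρ → (-11,41,5)
river: ρ → (5,39,-19)
river: ρ → (-19,37,7)
river: ρ → (7,33,-29)
river: ρ → (-29,25,11)
river: ρ → (11,41,-5)
river: ρ → (-5,39,19)
closes: descent 2, river 10
min |a| on river = 5

5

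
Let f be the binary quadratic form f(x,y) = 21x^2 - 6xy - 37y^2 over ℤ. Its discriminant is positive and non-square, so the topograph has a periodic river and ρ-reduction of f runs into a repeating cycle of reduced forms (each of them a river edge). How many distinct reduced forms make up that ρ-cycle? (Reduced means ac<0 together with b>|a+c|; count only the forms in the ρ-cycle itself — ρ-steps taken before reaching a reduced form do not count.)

D = 3144, ⌊√D⌋ = 56
descent: ρ → (-37,6,21)
descent: ρ → (21,36,-22)  [lands on river]
river: ρ → (-22,52,5)
river: ρ → (5,48,-42)
river: ρ → (-42,36,11)
river: ρ → (11,52,-10)
river: ρ → (-10,48,21)
ρ-cycle length = 6 (tail of 2 descent steps not counted)

6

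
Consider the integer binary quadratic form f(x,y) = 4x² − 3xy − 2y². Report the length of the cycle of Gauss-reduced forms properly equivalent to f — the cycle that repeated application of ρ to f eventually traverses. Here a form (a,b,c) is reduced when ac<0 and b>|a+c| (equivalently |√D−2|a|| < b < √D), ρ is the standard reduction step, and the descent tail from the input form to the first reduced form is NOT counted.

D = 41, ⌊√D⌋ = 6
descent: ρ → (-2,3,4)  [lands on river]
river: ρ → (4,5,-1)
river: ρ → (-1,5,4)
river: ρ → (4,3,-2)
river: ρ → (-2,5,2)
river: ρ → (2,3,-4)
river: ρ → (-4,5,1)
river: ρ → (1,5,-4)
river: ρ → (-4,3,2)
river: ρ → (2,5,-2)
ρ-cycle length = 10 (tail of 1 descent step not counted)

10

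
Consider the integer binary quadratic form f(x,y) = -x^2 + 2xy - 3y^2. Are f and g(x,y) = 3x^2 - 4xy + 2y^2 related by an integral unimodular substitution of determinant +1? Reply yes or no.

D₁ = -8, D₂ = -8
f is negative-definite; reduce −f:
−f: translate: b→0 (≡-2 mod 2), so (1,-2,3)→(1,0,2)
−f: reduced (well bottom): (1,0,2) with a≤c, −a<b≤a
flip sign back: reduced form of f is (-1,0,-2)
g: translate: b→2 (≡-4 mod 6), so (3,-4,2)→(3,2,1)
g: flip: (3,2,1)→(1,-2,3)
g: translate: b→0 (≡-2 mod 2), so (1,-2,3)→(1,0,2)
g: reduced (well bottom): (1,0,2) with a≤c, −a<b≤a
reduced forms (-1, 0, -2) vs (1, 0, 2) ⇒ inequivalent

no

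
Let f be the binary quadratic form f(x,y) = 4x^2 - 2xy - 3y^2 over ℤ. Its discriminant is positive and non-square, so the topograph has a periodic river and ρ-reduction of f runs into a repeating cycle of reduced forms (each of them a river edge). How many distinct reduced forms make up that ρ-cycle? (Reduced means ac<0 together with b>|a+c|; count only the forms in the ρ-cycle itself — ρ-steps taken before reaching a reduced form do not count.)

D = 52, ⌊√D⌋ = 7
descent: ρ → (-3,2,4)  [lands on river]
river: ρ → (4,6,-1)
river: ρ → (-1,6,4)
river: ρ → (4,2,-3)
river: ρ → (-3,4,3)
river: ρ → (3,2,-4)
river: ρ → (-4,6,1)
river: ρ → (1,6,-4)
river: ρ → (-4,2,3)
river: ρ → (3,4,-3)
ρ-cycle length = 10 (tail of 1 descent step not counted)

10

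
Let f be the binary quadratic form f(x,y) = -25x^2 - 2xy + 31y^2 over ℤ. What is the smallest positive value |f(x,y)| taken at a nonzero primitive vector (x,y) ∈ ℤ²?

descent: ρ → (31,2,-25)
descent: ρ → (-25,48,8)  [lands on river]
river: ρ → (8,48,-25)
river: ρ → (-25,52,4)
river: ρ → (4,52,-25)
closes: descent 2, river 4
min |a| on river = 4

4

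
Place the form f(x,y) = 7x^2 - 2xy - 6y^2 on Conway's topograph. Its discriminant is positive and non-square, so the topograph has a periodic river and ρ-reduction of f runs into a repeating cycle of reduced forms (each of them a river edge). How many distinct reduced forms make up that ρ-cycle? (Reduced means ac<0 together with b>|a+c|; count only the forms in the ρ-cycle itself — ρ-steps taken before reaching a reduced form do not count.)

D = 172, ⌊√D⌋ = 13
descent: ρ → (-6,2,7)  [lands on river]
river: ρ → (7,12,-1)
river: ρ → (-1,12,7)
river: ρ → (7,2,-6)
river: ρ → (-6,10,3)
river: ρ → (3,8,-9)
river: ρ → (-9,10,2)
river: ρ → (2,10,-9)
river: ρ → (-9,8,3)
river: ρ → (3,10,-6)
ρ-cycle length = 10 (tail of 1 descent step not counted)

10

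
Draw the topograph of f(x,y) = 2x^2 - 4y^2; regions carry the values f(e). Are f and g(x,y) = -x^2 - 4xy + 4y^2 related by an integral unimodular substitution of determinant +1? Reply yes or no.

D₁ = 32, D₂ = 32
river cycle of f (length 2): (2, 4, -2), (-2, 4, 2)
river cycle of g (length 2): (4, 4, -1), (-1, 4, 4)
cycles differ ⇒ inequivalent

no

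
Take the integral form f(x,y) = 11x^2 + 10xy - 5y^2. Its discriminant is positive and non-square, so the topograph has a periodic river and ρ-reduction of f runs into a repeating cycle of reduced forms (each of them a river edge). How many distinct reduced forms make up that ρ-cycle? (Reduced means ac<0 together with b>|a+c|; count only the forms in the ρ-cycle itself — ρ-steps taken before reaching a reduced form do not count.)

D = 320, ⌊√D⌋ = 17
river: ρ → (-5,10,11)
river: ρ → (11,12,-4)
river: ρ → (-4,12,11)
river: ρ → (11,10,-5)
ρ-cycle length = 4 (tail of 0 descent steps not counted)

4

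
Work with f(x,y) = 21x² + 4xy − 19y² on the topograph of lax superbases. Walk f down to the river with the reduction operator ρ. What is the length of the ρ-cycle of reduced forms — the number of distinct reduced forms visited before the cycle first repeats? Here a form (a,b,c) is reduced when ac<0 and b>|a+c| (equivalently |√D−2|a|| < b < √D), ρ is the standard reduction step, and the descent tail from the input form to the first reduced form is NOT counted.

D = 1612, ⌊√D⌋ = 40
river: ρ → (-19,34,6)
river: ρ → (6,38,-7)
river: ρ → (-7,32,21)
river: ρ → (21,10,-18)
river: ρ → (-18,26,13)
river: ρ → (13,26,-18)
river: ρ → (-18,10,21)
river: ρ → (21,32,-7)
river: ρ → (-7,38,6)
river: ρ → (6,34,-19)
river: ρ → (-19,4,21)
river: ρ → (21,38,-2)
river: ρ → (-2,38,21)
river: ρ → (21,4,-19)
ρ-cycle length = 14 (tail of 0 descent steps not counted)

14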